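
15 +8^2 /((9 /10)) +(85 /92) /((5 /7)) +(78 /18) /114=458549 /5244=87.44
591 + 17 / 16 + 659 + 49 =20801 / 16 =1300.06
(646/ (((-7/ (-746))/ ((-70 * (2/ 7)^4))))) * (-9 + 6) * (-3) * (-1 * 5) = 3469795200/ 2401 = 1445145.86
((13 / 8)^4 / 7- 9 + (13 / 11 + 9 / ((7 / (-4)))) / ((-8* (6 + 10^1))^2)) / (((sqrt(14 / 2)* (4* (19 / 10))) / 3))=-151465995* sqrt(7) / 335577088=-1.19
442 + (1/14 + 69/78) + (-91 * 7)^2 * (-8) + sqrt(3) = -295359523/91 + sqrt(3) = -3245707.31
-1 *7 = -7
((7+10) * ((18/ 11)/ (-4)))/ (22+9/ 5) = -45/ 154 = -0.29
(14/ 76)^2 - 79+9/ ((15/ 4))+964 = 6407273/ 7220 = 887.43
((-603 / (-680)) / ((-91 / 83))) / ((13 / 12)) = -150147 / 201110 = -0.75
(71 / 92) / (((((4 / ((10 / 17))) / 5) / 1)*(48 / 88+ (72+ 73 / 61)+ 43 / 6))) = 3573075 / 509455796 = 0.01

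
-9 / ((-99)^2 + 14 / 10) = -45 / 49012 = -0.00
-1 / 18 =-0.06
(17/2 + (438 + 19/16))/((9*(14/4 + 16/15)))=35815/3288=10.89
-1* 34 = -34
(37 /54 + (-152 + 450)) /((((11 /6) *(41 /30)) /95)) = 11324.87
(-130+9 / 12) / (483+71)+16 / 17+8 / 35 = 1234721 / 1318520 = 0.94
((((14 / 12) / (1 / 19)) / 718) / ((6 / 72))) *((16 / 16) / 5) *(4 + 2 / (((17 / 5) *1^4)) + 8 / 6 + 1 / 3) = 42427 / 91545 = 0.46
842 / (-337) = -842 / 337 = -2.50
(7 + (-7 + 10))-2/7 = 68/7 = 9.71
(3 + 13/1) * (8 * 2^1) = 256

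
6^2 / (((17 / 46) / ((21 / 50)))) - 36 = 2088 / 425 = 4.91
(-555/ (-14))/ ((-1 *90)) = -37/ 84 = -0.44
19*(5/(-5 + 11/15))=-22.27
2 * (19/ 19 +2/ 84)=43/ 21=2.05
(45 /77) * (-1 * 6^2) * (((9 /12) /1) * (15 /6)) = -6075 /154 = -39.45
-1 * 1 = -1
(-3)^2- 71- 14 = -76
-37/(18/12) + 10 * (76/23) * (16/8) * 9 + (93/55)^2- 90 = 100808981/208725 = 482.98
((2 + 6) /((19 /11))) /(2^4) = 11 /38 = 0.29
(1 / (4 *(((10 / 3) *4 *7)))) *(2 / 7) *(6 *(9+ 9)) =81 / 980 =0.08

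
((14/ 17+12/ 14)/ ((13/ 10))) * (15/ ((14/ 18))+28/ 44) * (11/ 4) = 59000/ 833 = 70.83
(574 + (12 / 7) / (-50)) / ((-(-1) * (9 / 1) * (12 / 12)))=100444 / 1575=63.77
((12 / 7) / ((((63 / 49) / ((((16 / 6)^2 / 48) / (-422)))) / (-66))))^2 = 30976 / 32455809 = 0.00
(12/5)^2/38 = 72/475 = 0.15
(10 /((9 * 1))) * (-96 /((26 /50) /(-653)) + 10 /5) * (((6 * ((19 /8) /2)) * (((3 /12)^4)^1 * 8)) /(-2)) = -74443235 /4992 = -14912.51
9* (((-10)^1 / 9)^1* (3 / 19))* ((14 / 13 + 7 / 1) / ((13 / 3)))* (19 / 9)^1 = -1050 / 169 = -6.21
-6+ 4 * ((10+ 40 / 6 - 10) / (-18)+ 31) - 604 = -13162 / 27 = -487.48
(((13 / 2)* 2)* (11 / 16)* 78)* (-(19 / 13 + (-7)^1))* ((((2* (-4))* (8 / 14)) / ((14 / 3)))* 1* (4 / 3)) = -247104 / 49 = -5042.94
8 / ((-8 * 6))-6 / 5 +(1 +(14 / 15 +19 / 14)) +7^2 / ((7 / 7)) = 5347 / 105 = 50.92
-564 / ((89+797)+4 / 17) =-1598 / 2511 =-0.64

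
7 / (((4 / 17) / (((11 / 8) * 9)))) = 11781 / 32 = 368.16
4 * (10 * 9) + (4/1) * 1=364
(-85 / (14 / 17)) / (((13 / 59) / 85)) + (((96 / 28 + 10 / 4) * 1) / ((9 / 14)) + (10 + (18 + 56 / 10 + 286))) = -323407321 / 8190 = -39488.07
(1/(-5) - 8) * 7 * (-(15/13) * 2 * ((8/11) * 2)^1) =27552/143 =192.67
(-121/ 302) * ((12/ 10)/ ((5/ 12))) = -4356/ 3775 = -1.15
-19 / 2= -9.50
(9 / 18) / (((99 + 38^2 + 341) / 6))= 1 / 628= 0.00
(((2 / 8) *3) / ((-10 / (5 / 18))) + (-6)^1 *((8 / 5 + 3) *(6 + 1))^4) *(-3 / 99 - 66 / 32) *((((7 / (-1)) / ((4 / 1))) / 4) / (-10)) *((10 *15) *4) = 299354855669051 / 844800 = 354349971.20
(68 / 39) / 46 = 34 / 897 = 0.04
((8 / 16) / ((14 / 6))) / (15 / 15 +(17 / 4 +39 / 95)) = 190 / 5019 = 0.04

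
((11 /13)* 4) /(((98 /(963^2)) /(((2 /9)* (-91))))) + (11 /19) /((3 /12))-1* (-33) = -86137579 /133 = -647650.97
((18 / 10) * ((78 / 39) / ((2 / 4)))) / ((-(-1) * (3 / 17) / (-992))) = -202368 / 5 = -40473.60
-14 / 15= -0.93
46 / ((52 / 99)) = 2277 / 26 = 87.58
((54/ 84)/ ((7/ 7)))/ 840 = 3/ 3920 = 0.00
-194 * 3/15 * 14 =-543.20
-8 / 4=-2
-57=-57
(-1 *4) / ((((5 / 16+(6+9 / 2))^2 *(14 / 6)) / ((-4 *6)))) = 73728 / 209503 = 0.35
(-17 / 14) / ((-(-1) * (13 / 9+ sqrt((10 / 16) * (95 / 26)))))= 206856 / 23261 - 13770 * sqrt(247) / 23261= -0.41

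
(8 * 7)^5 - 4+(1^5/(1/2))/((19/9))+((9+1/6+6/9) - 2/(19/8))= 62783423141/114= 550731781.94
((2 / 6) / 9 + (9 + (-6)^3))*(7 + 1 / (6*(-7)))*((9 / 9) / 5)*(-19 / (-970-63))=-15554198 / 2928555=-5.31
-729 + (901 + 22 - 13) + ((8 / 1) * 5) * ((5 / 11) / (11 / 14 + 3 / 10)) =41329 / 209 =197.75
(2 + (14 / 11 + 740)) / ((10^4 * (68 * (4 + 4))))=511 / 3740000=0.00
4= 4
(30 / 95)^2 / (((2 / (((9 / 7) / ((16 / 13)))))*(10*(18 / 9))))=1053 / 404320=0.00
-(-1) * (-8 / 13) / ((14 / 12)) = -48 / 91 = -0.53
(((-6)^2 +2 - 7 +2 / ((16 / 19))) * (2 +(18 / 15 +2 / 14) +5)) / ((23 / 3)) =58473 / 1610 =36.32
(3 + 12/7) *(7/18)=11/6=1.83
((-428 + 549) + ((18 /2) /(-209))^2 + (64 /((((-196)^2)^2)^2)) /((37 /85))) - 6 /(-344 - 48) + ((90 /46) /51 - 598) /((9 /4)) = -28014406813127659850017609141 /193545090763119766538284032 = -144.74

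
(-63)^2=3969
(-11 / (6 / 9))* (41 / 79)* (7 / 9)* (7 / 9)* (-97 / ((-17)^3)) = -2143603 / 20958858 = -0.10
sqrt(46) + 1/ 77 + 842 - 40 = sqrt(46) + 61755/ 77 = 808.80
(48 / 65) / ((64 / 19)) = 0.22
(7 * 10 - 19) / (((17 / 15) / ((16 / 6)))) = 120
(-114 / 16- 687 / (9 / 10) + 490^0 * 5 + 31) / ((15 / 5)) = -17627 / 72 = -244.82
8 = 8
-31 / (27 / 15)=-155 / 9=-17.22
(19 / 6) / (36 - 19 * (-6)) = 19 / 900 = 0.02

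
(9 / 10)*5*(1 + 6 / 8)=63 / 8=7.88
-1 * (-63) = 63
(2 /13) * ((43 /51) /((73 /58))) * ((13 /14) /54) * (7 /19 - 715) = -1.27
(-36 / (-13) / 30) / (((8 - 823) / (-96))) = 576 / 52975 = 0.01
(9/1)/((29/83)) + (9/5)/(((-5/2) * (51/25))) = 12525/493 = 25.41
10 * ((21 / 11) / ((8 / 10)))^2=55125 / 968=56.95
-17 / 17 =-1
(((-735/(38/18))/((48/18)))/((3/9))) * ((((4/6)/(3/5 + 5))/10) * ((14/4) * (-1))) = 19845/1216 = 16.32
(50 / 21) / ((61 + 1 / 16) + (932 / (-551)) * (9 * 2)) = 0.08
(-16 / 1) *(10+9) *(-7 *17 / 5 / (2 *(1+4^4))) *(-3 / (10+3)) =-54264 / 16705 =-3.25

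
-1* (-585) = 585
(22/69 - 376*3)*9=-233430/23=-10149.13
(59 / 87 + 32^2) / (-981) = -89147 / 85347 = -1.04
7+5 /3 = 26 /3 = 8.67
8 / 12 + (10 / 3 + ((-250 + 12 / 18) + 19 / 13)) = -9511 / 39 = -243.87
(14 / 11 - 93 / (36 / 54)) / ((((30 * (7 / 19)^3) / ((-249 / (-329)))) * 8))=-1731232177 / 198610720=-8.72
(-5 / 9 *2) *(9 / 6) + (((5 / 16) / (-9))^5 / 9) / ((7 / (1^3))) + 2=1300264645579 / 3900793946112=0.33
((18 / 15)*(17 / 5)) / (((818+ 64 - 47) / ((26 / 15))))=884 / 104375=0.01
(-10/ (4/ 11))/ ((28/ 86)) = -2365/ 28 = -84.46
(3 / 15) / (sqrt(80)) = sqrt(5) / 100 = 0.02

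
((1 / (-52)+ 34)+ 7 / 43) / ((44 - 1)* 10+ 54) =0.07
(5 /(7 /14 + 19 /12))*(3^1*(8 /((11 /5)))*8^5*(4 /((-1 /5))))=-188743680 /11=-17158516.36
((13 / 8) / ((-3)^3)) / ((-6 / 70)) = 455 / 648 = 0.70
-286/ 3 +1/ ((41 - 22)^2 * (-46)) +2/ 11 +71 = -13235015/ 547998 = -24.15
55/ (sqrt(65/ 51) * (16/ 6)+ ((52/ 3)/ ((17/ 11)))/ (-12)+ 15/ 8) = -7044120/ 1113949+ 391680 * sqrt(3315)/ 1113949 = 13.92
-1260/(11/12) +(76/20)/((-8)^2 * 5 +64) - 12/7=-1376.25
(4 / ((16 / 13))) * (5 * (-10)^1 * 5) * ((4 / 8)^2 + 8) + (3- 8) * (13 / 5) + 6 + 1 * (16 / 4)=-53649 / 8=-6706.12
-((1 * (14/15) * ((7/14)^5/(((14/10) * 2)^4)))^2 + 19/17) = -1.12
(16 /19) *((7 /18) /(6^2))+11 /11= 1553 /1539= 1.01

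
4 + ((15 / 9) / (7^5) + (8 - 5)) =352952 / 50421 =7.00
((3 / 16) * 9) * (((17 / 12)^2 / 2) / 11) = 867 / 5632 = 0.15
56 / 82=28 / 41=0.68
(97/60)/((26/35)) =679/312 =2.18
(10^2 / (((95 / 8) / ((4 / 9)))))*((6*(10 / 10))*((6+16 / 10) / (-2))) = -256 / 3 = -85.33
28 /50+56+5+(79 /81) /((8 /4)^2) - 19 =42.80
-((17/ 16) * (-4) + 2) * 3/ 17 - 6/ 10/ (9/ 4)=133/ 1020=0.13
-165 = -165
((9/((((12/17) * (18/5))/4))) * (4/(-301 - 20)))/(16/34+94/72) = -11560/116309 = -0.10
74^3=405224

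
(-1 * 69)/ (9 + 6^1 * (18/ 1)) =-23/ 39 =-0.59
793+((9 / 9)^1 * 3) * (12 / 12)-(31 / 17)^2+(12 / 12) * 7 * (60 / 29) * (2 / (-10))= 6619131 / 8381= 789.78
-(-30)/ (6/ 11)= 55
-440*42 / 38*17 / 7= -22440 / 19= -1181.05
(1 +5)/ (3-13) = -3/ 5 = -0.60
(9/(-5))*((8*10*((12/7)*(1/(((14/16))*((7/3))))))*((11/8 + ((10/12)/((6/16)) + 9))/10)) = -152.31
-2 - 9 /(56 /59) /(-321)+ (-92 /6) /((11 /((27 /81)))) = -1444525 /593208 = -2.44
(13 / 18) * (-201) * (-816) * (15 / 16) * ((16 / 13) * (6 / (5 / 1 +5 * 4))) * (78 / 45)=1421472 / 25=56858.88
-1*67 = -67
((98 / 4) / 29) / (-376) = -49 / 21808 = -0.00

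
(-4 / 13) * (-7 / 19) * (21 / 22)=294 / 2717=0.11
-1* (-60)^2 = -3600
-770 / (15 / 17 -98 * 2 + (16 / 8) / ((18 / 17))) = 58905 / 14782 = 3.98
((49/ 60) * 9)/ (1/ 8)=294/ 5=58.80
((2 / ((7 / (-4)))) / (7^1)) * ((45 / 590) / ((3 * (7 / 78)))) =-936 / 20237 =-0.05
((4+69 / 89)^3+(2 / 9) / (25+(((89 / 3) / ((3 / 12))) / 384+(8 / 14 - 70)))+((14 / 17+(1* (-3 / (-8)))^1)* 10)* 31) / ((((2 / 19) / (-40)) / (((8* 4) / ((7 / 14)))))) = -2490951794855710144 / 213191790197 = -11684088.74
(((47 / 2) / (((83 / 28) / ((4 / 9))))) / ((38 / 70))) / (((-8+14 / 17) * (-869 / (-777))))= -202802180 / 250785579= -0.81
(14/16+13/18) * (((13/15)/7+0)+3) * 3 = 14.97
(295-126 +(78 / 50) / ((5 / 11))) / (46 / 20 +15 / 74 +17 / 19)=7576231 / 149275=50.75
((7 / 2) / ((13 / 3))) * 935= 19635 / 26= 755.19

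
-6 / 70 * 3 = -9 / 35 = -0.26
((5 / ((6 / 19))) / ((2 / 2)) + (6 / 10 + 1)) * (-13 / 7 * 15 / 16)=-6799 / 224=-30.35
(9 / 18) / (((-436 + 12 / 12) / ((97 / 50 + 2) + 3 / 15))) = -69 / 14500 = -0.00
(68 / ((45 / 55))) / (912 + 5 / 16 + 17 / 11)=131648 / 1447551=0.09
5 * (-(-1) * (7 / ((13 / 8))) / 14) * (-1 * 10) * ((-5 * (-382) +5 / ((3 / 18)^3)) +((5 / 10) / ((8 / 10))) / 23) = -13754125 / 299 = -46000.42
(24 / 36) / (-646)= -1 / 969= -0.00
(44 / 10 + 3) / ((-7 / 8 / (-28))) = 1184 / 5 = 236.80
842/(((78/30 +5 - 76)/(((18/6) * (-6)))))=4210/19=221.58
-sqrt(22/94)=-sqrt(517)/47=-0.48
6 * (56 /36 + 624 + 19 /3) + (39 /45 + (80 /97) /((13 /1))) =23910221 /6305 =3792.26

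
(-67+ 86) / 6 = 19 / 6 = 3.17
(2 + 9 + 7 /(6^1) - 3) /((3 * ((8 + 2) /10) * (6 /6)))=55 /18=3.06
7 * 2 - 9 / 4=47 / 4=11.75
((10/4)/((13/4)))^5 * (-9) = -900000/371293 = -2.42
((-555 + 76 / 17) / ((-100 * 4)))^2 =87590881 / 46240000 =1.89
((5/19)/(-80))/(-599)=0.00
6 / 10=3 / 5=0.60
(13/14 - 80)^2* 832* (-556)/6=-23620120992/49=-482043285.55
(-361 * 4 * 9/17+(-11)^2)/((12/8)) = -21878/51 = -428.98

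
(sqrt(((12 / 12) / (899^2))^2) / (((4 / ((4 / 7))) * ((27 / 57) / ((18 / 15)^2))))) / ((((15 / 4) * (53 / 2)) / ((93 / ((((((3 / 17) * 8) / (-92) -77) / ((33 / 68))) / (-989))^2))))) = 21412123104438 / 1096351109762778625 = 0.00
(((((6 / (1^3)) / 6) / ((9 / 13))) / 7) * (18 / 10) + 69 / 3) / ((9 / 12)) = 3272 / 105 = 31.16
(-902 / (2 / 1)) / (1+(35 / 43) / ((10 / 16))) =-195.89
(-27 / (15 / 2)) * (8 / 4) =-36 / 5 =-7.20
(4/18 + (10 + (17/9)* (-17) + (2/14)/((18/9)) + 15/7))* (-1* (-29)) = -71891/126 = -570.56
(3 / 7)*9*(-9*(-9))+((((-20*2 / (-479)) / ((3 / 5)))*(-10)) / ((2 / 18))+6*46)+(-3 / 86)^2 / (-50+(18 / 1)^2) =3913181280681 / 6794867912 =575.90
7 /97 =0.07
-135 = -135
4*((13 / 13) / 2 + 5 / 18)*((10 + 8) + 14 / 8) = 553 / 9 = 61.44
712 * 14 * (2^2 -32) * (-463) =129225152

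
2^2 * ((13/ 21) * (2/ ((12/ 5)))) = 130/ 63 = 2.06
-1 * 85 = -85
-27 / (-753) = 9 / 251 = 0.04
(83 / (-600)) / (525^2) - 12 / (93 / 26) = -17199002573 / 5126625000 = -3.35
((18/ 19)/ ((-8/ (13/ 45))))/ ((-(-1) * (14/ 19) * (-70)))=13/ 19600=0.00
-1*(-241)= 241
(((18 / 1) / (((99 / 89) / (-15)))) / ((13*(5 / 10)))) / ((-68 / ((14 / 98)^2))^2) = -1335 / 396904508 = -0.00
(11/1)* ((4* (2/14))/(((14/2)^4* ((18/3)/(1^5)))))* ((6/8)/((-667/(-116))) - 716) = -362230/1159683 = -0.31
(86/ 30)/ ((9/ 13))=4.14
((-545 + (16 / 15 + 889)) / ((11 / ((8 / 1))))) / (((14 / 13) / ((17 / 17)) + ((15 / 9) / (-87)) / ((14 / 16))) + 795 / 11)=327827136 / 95788415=3.42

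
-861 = -861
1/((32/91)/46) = 2093/16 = 130.81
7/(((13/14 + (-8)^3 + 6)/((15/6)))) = -245/7071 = -0.03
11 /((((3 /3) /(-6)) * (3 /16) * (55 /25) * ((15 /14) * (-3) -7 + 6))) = 2240 /59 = 37.97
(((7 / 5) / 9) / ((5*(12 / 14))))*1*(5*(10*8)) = 392 / 27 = 14.52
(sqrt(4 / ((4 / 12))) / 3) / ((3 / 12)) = 8*sqrt(3) / 3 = 4.62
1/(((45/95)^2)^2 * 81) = 130321/531441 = 0.25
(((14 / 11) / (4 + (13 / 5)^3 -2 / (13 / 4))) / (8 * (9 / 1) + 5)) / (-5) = -650 / 4121381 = -0.00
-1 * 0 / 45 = 0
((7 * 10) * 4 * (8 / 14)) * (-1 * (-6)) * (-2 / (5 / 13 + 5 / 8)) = -13312 / 7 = -1901.71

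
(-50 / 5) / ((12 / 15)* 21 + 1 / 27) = -1350 / 2273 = -0.59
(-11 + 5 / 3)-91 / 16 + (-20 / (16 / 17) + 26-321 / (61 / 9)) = -168745 / 2928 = -57.63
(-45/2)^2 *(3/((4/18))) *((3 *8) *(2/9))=36450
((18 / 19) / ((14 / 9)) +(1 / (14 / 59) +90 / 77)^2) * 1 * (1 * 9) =119988063 / 450604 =266.28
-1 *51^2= -2601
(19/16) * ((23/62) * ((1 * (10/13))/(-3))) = -2185/19344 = -0.11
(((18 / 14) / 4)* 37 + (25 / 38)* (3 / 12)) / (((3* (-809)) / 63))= -38487 / 122968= -0.31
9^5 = 59049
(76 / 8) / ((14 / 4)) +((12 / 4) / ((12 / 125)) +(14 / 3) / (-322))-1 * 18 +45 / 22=18.00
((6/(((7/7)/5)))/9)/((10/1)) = 1/3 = 0.33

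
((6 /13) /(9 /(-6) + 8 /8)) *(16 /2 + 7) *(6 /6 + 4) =-900 /13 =-69.23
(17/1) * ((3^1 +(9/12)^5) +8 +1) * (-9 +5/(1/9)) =1917243/256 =7489.23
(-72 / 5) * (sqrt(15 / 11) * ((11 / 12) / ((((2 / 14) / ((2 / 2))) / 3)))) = -323.70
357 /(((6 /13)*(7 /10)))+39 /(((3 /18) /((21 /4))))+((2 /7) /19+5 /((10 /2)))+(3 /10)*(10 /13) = 8073551 /3458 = 2334.75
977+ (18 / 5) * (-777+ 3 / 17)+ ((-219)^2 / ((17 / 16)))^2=2944326997609 / 1445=2037596538.14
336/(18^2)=28/27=1.04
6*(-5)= -30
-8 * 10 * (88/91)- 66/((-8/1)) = -25157/364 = -69.11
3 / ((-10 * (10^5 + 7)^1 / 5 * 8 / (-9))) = 27 / 1600112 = 0.00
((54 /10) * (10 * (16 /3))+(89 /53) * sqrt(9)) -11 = 14948 /53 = 282.04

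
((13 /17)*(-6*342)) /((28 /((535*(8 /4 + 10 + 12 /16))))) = -10703745 /28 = -382276.61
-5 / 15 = -1 / 3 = -0.33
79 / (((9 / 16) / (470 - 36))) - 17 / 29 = 15908551 / 261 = 60952.30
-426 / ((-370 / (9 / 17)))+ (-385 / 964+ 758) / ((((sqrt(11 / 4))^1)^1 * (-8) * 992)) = 1917 / 3145 - 730327 * sqrt(11) / 42076672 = 0.55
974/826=487/413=1.18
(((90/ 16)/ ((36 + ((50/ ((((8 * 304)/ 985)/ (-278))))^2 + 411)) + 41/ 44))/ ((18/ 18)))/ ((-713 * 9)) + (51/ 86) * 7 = 32804894683777173239/ 7902579671774883442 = 4.15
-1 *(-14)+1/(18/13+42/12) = 1804/127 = 14.20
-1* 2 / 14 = -1 / 7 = -0.14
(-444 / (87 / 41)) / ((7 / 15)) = -91020 / 203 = -448.37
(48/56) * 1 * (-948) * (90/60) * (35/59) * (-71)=51336.61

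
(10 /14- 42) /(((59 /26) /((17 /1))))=-127738 /413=-309.29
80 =80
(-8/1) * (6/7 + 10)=-608/7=-86.86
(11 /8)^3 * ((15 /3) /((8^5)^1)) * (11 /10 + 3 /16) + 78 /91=1611572387 /1879048192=0.86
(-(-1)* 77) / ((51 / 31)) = 2387 / 51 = 46.80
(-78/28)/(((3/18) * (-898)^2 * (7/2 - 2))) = -0.00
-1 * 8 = -8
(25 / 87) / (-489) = -0.00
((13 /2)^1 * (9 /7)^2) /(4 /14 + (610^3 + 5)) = 1053 /22244138518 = 0.00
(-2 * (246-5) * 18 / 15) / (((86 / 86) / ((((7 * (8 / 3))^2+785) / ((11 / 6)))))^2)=-401256906256 / 1815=-221078185.27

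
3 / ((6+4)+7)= 3 / 17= 0.18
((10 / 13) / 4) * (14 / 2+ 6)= 5 / 2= 2.50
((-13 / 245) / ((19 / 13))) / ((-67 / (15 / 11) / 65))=32955 / 686147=0.05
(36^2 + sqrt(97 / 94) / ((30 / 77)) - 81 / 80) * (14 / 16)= 539 * sqrt(9118) / 22560 + 725193 / 640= 1135.40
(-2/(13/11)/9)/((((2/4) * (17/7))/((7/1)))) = -2156/1989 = -1.08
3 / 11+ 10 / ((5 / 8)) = 179 / 11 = 16.27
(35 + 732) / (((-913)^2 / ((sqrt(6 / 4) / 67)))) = 767 * sqrt(6) / 111698246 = 0.00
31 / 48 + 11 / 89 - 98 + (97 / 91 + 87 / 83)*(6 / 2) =-2932636169 / 32266416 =-90.89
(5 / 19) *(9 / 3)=15 / 19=0.79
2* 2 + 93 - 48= 49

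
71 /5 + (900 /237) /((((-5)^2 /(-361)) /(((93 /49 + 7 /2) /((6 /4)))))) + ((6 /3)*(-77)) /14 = -3757444 /19355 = -194.13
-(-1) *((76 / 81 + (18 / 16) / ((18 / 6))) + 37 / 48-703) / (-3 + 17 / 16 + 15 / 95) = 17259353 / 43821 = 393.86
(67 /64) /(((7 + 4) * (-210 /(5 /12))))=-67 /354816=-0.00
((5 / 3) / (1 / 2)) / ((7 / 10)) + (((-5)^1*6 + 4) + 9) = -257 / 21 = -12.24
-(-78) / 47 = 78 / 47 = 1.66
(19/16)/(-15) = -19/240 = -0.08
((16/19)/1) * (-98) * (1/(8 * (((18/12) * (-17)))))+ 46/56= 33263/27132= 1.23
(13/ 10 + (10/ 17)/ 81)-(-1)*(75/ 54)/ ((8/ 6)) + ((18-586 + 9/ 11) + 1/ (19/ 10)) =-6496139269/ 11511720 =-564.31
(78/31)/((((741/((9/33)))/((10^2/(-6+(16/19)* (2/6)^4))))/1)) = -24300/1571669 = -0.02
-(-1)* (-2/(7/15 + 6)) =-30/97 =-0.31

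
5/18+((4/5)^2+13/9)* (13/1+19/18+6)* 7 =593144/2025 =292.91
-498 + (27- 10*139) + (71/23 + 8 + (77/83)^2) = -292976805/158447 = -1849.05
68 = 68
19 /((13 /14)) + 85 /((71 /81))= 108391 /923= 117.43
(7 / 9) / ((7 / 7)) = 7 / 9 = 0.78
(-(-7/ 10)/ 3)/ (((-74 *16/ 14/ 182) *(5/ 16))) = -1.61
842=842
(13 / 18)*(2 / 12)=0.12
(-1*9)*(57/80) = -513/80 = -6.41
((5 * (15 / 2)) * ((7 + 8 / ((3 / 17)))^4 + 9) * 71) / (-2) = -539221862875 / 54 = -9985590053.24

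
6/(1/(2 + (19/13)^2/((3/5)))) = 5638/169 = 33.36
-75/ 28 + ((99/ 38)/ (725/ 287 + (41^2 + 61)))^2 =-20947965298133/ 7820580222847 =-2.68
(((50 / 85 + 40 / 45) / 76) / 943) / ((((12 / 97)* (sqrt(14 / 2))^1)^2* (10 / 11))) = 11695387 / 55264628160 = 0.00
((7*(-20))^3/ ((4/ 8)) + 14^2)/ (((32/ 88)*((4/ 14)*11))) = -9603657/ 2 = -4801828.50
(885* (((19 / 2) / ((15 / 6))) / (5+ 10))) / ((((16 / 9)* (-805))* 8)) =-10089 / 515200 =-0.02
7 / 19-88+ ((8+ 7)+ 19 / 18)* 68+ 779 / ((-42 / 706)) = -14472296 / 1197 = -12090.47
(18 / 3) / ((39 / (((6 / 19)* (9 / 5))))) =108 / 1235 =0.09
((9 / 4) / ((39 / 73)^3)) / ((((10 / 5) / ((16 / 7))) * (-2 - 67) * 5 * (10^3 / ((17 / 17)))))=-389017 / 7958632500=-0.00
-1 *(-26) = 26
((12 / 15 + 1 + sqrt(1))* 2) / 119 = 4 / 85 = 0.05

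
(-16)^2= 256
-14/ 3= -4.67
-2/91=-0.02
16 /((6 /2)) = 16 /3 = 5.33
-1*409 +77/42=-407.17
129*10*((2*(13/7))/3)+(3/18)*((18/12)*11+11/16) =1075205/672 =1600.01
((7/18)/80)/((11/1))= 7/15840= 0.00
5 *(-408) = -2040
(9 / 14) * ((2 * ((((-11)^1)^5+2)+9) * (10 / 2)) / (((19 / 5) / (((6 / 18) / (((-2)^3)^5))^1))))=754875 / 272384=2.77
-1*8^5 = -32768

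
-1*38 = -38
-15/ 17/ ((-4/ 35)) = 525/ 68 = 7.72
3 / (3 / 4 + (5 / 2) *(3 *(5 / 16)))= 32 / 33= 0.97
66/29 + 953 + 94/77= 2135857/2233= 956.50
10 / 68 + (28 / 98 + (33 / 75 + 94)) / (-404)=-0.09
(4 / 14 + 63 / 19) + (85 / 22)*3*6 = 107014 / 1463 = 73.15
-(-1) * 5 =5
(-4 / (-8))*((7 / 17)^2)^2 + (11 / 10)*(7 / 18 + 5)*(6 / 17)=2639093 / 1252815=2.11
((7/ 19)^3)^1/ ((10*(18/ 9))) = 343/ 137180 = 0.00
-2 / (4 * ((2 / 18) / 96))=-432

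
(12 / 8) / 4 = 3 / 8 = 0.38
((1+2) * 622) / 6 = 311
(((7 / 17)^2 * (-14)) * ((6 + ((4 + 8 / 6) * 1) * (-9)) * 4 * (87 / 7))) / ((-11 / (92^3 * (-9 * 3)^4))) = -592752164748678144 / 3179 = -186458686614872.02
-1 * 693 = -693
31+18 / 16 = 257 / 8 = 32.12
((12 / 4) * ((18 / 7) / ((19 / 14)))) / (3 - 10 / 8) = 432 / 133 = 3.25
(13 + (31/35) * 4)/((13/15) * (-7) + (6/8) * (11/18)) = -13896/4711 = -2.95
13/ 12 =1.08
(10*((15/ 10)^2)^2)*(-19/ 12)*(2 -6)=2565/ 8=320.62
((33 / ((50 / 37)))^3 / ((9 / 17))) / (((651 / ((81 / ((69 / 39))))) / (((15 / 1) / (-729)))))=-14899630603 / 374325000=-39.80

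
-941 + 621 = -320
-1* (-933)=933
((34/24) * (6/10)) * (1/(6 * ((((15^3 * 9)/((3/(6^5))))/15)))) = 0.00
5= 5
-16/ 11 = -1.45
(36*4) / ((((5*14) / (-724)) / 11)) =-16383.09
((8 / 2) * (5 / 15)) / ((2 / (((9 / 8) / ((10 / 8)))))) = 3 / 5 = 0.60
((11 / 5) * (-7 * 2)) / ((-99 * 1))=14 / 45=0.31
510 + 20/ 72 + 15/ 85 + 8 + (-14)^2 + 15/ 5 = 219541/ 306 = 717.45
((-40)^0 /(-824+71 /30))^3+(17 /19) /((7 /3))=763779659812899 /1991817553582717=0.38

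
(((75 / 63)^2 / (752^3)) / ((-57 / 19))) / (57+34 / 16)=-625 / 33264769595904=-0.00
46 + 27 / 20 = 947 / 20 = 47.35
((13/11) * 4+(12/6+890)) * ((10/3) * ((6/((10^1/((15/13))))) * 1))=295920/143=2069.37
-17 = -17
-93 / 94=-0.99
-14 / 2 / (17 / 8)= -56 / 17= -3.29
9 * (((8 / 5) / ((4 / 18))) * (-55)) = -3564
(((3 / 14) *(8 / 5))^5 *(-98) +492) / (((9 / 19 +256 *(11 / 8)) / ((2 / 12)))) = 1668405314 / 7178346875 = 0.23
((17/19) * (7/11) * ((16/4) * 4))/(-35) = -272/1045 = -0.26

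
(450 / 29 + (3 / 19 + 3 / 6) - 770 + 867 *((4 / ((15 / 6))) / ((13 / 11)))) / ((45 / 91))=23396891 / 27550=849.25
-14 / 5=-2.80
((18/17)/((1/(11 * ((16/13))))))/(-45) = -352/1105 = -0.32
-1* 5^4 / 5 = -125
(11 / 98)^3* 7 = 1331 / 134456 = 0.01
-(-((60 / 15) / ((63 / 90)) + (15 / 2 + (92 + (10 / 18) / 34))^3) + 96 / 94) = 1161329457839792 / 1178338833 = 985564.95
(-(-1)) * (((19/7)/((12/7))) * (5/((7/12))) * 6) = 570/7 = 81.43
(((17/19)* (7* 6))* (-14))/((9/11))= -36652/57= -643.02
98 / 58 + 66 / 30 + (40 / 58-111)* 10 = -159386 / 145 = -1099.21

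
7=7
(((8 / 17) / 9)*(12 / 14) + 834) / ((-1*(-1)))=297754 / 357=834.04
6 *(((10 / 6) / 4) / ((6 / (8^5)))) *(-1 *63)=-860160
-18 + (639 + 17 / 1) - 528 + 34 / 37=4104 / 37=110.92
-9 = -9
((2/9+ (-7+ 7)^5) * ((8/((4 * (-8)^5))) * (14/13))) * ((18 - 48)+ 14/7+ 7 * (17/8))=245/1277952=0.00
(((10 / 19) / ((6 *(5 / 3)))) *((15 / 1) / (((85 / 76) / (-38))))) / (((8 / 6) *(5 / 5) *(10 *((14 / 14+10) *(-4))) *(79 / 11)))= 171 / 26860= 0.01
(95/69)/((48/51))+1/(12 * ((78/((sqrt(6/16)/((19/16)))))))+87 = sqrt(6)/4446+97663/1104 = 88.46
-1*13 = -13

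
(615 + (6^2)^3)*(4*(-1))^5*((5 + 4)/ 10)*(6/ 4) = -326737152/ 5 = -65347430.40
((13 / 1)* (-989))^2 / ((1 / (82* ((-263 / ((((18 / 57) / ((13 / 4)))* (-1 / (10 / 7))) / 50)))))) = 55033338496131125 / 21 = 2620635166482434.52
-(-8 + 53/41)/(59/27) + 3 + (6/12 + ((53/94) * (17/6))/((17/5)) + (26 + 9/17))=778571813/23193372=33.57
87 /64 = 1.36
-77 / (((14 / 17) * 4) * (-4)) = 187 / 32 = 5.84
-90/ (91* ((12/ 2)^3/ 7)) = -5/ 156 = -0.03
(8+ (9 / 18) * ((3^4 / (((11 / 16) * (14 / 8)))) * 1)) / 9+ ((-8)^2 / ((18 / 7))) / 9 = 46120 / 6237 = 7.39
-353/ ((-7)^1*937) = 353/ 6559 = 0.05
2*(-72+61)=-22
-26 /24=-13 /12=-1.08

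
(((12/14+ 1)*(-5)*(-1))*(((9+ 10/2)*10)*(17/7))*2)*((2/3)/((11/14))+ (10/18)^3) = 361511800/56133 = 6440.27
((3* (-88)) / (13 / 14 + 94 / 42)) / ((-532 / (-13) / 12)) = -61776 / 2527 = -24.45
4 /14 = 2 /7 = 0.29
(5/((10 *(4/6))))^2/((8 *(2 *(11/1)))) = 9/2816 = 0.00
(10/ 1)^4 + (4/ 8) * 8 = 10004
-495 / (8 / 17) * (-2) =8415 / 4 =2103.75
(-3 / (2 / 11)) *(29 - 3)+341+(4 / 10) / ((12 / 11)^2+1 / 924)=-5306752 / 60535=-87.66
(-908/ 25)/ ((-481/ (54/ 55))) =49032/ 661375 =0.07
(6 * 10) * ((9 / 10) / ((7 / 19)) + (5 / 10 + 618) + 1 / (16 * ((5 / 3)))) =1043247 / 28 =37258.82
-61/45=-1.36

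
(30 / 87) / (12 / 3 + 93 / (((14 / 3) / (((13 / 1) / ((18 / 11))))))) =56 / 26361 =0.00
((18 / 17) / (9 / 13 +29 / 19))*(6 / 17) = 6669 / 39593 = 0.17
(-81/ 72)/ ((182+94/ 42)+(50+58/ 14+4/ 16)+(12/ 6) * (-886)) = 189/ 257606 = 0.00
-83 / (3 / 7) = -193.67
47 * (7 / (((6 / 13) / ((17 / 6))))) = 72709 / 36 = 2019.69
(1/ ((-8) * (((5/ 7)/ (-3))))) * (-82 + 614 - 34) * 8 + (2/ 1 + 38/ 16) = 83839/ 40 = 2095.98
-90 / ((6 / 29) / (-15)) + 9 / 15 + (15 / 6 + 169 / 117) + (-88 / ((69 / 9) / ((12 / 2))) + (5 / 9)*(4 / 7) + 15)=31279043 / 4830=6475.99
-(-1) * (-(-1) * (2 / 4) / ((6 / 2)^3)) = 1 / 54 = 0.02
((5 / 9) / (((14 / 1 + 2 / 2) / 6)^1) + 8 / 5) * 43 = 3526 / 45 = 78.36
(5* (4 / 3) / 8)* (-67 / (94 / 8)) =-670 / 141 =-4.75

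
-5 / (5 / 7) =-7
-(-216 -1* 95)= 311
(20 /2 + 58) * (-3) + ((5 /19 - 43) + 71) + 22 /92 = -153385 /874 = -175.50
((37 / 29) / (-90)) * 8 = -148 / 1305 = -0.11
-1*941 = -941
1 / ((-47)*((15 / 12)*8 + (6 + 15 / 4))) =-4 / 3713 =-0.00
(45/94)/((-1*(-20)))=9/376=0.02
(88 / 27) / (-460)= -0.01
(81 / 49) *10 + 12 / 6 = 908 / 49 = 18.53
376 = 376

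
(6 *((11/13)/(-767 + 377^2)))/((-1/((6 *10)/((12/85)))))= -14025/918853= -0.02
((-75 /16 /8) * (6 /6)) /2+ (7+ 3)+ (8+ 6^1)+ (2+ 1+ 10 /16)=6997 /256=27.33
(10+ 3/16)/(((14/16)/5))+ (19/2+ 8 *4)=698/7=99.71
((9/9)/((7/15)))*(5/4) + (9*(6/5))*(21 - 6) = 4611/28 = 164.68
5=5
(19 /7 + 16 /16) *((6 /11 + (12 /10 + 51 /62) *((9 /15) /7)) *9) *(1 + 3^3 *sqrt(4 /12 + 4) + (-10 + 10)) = 10037547 /417725 + 90337923 *sqrt(39) /417725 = 1374.58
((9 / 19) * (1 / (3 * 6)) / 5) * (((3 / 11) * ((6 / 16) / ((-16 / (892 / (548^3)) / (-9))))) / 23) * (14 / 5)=126441 / 632857286195200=0.00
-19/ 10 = -1.90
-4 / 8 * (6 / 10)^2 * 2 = -9 / 25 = -0.36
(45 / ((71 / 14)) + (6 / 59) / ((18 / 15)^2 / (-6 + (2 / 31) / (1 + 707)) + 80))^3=14533798342091925161556401246624955375 / 20794348951703100869786633417225408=698.93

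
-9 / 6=-3 / 2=-1.50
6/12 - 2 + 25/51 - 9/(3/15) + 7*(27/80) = -178081/4080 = -43.65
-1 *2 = -2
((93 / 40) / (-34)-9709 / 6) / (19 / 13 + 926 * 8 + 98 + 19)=-85831187 / 399203520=-0.22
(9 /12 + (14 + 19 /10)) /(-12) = -111 /80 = -1.39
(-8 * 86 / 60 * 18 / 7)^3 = -25635.10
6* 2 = 12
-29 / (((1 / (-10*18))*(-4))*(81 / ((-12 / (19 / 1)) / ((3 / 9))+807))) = -739355 / 57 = -12971.14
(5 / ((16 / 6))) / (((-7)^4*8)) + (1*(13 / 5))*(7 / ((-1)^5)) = -13983349 / 768320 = -18.20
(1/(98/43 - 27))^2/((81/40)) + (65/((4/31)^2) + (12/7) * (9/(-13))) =520113026819803/133264023984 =3902.88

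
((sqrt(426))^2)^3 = 77308776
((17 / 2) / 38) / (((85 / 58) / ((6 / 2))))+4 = 847 / 190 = 4.46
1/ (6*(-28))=-1/ 168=-0.01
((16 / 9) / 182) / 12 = 2 / 2457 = 0.00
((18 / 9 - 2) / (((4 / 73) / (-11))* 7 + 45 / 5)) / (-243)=0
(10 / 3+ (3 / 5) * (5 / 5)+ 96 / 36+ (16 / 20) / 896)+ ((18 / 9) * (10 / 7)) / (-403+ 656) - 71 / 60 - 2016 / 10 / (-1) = 175991087 / 850080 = 207.03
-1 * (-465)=465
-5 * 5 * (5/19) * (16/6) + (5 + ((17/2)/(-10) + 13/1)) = -449/1140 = -0.39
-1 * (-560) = 560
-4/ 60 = -1/ 15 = -0.07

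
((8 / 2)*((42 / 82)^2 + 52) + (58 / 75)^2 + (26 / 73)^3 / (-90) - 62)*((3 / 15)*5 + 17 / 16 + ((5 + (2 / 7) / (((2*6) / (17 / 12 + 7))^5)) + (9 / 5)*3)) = 3681253151224096934615062387 / 1992871673044335820800000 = 1847.21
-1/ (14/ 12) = -6/ 7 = -0.86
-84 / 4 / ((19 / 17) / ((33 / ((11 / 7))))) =-7497 / 19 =-394.58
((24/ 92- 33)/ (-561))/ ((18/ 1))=251/ 77418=0.00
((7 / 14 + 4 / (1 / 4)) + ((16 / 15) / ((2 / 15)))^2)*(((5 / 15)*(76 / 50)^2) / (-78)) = -58121 / 73125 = -0.79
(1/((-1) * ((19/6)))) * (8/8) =-6/19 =-0.32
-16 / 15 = -1.07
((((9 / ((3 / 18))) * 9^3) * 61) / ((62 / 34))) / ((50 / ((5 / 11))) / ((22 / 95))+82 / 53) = 2763.33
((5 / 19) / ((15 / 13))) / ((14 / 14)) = 13 / 57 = 0.23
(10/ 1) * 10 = 100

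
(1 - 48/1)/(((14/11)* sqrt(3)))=-517* sqrt(3)/42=-21.32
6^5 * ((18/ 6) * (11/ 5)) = 256608/ 5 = 51321.60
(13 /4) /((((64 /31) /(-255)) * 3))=-34255 /256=-133.81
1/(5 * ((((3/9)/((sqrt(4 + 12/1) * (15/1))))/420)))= 15120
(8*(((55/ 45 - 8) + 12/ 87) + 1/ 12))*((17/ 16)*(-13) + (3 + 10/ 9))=9562465/ 18792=508.86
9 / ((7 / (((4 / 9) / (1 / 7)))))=4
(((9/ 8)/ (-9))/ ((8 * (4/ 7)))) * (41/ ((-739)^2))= -287/ 139806976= -0.00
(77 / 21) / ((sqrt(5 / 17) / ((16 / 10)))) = 88 *sqrt(85) / 75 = 10.82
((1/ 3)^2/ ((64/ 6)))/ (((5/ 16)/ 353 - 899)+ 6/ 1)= -353/ 30261954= -0.00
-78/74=-39/37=-1.05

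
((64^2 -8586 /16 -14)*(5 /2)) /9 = 141815 /144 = 984.83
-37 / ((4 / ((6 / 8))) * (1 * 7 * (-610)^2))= -111 / 41675200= -0.00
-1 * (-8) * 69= 552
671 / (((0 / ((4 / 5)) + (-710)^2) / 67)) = 44957 / 504100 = 0.09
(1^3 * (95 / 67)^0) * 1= 1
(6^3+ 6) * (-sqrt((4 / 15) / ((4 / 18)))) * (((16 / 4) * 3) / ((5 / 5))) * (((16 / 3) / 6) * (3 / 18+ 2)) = -15392 * sqrt(30) / 15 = -5620.36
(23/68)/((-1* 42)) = -23/2856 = -0.01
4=4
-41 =-41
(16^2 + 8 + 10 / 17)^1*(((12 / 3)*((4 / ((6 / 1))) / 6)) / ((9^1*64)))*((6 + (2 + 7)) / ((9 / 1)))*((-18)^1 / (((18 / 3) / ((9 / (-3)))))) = 3.06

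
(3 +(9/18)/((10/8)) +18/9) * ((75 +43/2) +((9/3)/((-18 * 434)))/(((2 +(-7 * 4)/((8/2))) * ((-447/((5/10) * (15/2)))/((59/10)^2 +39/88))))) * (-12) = -6253.20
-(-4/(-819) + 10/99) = -106/1001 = -0.11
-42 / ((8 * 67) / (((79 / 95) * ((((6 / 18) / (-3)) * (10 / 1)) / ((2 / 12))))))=553 / 1273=0.43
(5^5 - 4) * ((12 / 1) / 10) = 18726 / 5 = 3745.20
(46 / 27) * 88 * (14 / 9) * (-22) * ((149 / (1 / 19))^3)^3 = -14562973009862033673766387336737340864 / 243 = -59929930081736764089573610000000000.00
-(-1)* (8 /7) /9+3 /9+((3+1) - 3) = 92 /63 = 1.46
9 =9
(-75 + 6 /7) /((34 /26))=-6747 /119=-56.70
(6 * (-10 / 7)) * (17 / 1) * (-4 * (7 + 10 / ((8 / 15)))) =105060 / 7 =15008.57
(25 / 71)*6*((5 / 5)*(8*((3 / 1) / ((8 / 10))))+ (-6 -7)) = 2550 / 71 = 35.92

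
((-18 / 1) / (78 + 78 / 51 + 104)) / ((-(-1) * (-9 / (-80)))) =-34 / 39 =-0.87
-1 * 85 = -85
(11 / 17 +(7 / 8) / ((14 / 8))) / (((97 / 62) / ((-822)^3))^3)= -796262086770880786985806579832832 / 15515441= -51320622260809782138052450.00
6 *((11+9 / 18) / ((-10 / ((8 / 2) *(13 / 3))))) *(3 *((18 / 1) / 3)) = -2152.80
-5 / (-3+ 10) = -5 / 7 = -0.71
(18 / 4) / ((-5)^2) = 9 / 50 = 0.18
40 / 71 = 0.56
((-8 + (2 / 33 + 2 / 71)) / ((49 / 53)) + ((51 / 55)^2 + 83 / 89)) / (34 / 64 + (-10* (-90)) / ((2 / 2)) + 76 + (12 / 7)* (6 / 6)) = -86893327232 / 12565821380475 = -0.01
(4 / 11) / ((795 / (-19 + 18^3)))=23252 / 8745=2.66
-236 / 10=-118 / 5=-23.60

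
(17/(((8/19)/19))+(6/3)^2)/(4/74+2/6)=684759/344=1990.58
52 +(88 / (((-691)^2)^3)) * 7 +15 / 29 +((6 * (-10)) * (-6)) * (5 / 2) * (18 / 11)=52966154002095900951977 / 34726336342944329479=1525.24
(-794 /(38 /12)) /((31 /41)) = -195324 /589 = -331.62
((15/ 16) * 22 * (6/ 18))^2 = 3025/ 64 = 47.27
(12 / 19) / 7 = 12 / 133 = 0.09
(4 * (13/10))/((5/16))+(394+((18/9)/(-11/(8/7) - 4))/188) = 52592618/128075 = 410.64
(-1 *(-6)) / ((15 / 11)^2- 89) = -363 / 5272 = -0.07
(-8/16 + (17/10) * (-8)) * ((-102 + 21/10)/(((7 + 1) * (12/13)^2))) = 2645019/12800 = 206.64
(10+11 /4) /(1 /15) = 765 /4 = 191.25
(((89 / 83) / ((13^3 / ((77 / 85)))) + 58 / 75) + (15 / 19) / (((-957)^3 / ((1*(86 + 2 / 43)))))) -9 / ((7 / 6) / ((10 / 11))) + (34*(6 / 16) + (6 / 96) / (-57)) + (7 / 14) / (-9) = 13371799371066348068573 / 2071818549808953145200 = 6.45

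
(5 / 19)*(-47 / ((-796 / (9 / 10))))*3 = 1269 / 30248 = 0.04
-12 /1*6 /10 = -36 /5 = -7.20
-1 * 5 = -5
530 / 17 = 31.18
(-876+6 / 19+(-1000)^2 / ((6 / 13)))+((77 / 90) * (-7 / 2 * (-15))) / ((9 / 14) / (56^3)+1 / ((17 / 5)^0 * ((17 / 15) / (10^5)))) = 455276016488393628790 / 210212352008721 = 2165790.98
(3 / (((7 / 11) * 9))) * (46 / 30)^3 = 133837 / 70875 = 1.89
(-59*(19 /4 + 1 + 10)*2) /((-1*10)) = 3717 /20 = 185.85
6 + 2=8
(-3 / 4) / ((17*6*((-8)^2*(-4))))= 0.00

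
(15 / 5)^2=9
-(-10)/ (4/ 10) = 25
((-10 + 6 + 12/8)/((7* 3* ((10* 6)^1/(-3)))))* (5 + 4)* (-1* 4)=-3/14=-0.21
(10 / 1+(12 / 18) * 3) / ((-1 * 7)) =-1.71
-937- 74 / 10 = -944.40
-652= -652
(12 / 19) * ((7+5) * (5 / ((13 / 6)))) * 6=25920 / 247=104.94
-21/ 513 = -7/ 171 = -0.04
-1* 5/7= -5/7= -0.71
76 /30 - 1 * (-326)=4928 /15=328.53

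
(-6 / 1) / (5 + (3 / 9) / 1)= -9 / 8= -1.12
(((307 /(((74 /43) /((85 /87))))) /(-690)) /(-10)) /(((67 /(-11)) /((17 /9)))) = -41965979 /5357317320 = -0.01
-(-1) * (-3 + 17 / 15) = -28 / 15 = -1.87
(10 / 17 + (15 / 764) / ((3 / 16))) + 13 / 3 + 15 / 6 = 146627 / 19482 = 7.53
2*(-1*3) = -6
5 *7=35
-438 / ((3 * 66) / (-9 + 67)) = -4234 / 33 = -128.30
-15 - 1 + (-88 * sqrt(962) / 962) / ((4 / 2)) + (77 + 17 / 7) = 444 / 7 - 22 * sqrt(962) / 481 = 62.01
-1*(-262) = 262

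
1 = 1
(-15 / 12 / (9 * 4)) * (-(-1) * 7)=-0.24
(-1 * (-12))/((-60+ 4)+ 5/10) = -8/37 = -0.22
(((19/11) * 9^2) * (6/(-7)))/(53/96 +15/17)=-15069888/180257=-83.60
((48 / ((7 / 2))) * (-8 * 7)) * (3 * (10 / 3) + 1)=-8448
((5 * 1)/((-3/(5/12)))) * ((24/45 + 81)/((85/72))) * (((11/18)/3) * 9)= -87.93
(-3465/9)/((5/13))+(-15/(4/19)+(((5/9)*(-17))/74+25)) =-1395107/1332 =-1047.38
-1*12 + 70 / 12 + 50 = 43.83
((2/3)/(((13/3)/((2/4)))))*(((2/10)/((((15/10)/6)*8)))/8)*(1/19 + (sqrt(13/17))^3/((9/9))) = 1/19760 + sqrt(221)/23120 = 0.00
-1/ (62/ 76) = -38/ 31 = -1.23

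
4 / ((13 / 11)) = 44 / 13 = 3.38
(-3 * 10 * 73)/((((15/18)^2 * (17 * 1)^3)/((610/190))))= -961848/466735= -2.06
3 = 3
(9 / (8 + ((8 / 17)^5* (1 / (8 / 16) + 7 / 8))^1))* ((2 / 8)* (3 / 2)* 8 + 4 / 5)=80931849 / 19088440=4.24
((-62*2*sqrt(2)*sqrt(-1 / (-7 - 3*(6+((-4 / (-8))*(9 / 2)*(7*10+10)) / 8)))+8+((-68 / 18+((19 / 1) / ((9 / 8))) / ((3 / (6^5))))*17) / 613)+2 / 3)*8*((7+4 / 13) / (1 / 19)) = 97397280160 / 71721 - 716224*sqrt(185) / 481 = 1337749.25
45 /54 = 5 /6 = 0.83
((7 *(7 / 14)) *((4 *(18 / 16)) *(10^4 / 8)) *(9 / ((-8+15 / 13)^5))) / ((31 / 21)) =-2763116094375 / 346211685838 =-7.98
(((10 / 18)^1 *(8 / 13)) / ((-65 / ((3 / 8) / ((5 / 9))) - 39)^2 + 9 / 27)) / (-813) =-270 / 11753302249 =-0.00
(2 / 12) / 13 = 1 / 78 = 0.01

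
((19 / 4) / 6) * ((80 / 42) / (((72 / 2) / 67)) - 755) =-2698475 / 4536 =-594.90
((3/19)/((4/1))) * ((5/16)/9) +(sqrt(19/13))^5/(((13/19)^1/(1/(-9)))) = 5/3648 - 6859 * sqrt(247)/257049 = -0.42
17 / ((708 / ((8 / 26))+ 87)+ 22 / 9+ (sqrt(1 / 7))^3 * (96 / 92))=298629282987 / 41991571180478 - 1330182 * sqrt(7) / 20995785590239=0.01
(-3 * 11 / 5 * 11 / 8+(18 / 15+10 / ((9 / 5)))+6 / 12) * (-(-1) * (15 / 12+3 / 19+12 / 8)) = -28951 / 5472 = -5.29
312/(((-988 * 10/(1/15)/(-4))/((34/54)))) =68/12825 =0.01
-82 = -82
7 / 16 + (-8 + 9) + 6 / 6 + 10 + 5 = 279 / 16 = 17.44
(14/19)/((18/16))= 112/171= 0.65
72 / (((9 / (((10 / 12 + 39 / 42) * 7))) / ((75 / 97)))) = 7400 / 97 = 76.29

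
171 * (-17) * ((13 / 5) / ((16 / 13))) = -491283 / 80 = -6141.04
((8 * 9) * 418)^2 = 905769216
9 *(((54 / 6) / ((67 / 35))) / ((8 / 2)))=2835 / 268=10.58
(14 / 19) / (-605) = -14 / 11495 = -0.00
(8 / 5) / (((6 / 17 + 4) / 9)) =3.31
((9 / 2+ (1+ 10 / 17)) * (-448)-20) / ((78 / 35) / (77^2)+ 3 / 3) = -9692610620 / 3529081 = -2746.50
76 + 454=530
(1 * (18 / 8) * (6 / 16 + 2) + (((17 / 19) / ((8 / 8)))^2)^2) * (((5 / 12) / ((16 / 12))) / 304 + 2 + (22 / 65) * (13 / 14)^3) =473011681858757 / 34787408158720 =13.60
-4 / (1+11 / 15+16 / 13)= -390 / 289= -1.35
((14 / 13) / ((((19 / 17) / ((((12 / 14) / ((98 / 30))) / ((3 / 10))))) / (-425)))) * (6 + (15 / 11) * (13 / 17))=-335835000 / 133133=-2522.55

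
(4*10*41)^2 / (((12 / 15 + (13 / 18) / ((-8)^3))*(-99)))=-13770752000 / 404789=-34019.58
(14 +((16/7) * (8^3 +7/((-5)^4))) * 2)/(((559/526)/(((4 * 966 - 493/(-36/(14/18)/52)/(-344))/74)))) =20826997317942289/180097222500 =115643.08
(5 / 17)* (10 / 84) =25 / 714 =0.04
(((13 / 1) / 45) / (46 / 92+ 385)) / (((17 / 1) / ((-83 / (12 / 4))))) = -2158 / 1769445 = -0.00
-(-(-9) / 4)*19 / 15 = -57 / 20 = -2.85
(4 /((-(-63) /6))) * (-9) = -24 /7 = -3.43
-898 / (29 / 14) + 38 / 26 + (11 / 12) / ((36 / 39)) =-23401529 / 54288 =-431.06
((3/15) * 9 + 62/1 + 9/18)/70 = 643/700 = 0.92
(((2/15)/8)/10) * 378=63/100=0.63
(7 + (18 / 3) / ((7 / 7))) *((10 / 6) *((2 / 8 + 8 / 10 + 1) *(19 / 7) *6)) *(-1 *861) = -622810.50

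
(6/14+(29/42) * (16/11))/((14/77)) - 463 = -19115/42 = -455.12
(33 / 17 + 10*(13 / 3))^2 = 5331481 / 2601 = 2049.78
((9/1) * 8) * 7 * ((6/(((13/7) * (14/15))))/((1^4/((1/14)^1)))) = 1620/13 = 124.62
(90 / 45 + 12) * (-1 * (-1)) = 14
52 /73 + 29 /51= 4769 /3723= 1.28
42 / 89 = 0.47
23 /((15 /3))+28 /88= 541 /110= 4.92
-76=-76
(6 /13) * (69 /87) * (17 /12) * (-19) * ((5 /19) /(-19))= 0.14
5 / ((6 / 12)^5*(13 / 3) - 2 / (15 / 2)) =-800 / 21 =-38.10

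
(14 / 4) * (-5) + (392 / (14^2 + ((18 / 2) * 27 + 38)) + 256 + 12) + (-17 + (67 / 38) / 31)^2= 356374773599 / 661925268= 538.39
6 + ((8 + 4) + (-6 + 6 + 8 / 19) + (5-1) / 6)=1088 / 57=19.09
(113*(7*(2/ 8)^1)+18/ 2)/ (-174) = -827/ 696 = -1.19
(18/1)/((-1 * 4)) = -9/2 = -4.50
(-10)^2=100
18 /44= 9 /22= 0.41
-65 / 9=-7.22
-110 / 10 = -11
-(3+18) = -21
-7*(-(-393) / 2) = -2751 / 2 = -1375.50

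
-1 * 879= -879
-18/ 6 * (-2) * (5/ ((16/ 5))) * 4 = 75/ 2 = 37.50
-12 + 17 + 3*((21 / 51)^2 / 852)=410429 / 82076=5.00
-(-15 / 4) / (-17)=-15 / 68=-0.22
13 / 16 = 0.81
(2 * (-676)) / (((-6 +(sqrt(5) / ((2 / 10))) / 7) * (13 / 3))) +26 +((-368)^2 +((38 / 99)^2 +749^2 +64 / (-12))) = 10920 * sqrt(5) / 1639 +1017135677675 / 1460349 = 696516.68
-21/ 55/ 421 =-21/ 23155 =-0.00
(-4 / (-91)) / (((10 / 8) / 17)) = 272 / 455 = 0.60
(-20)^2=400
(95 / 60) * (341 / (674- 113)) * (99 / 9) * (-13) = -84227 / 612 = -137.63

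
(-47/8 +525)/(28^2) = 4153/6272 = 0.66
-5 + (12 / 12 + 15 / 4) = -1 / 4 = -0.25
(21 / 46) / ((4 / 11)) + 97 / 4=4693 / 184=25.51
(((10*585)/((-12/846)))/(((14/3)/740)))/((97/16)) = -7324668000/679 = -10787434.46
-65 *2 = -130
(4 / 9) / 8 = 1 / 18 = 0.06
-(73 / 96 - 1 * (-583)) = -56041 / 96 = -583.76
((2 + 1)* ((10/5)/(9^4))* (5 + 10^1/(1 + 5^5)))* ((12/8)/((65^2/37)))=57868/962815815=0.00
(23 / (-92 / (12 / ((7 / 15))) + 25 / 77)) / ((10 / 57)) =-908523 / 22544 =-40.30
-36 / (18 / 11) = -22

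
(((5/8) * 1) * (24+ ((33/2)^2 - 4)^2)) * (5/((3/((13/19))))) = 374306725/7296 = 51303.01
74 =74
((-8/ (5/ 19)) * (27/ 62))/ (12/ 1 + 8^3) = -513/ 20305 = -0.03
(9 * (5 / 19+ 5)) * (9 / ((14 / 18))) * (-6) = -437400 / 133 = -3288.72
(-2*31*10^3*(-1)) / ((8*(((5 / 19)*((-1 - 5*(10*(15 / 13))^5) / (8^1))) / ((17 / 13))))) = -114392517200 / 379687871293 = -0.30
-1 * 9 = -9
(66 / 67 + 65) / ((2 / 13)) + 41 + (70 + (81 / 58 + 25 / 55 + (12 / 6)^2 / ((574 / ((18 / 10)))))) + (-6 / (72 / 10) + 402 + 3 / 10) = 943.23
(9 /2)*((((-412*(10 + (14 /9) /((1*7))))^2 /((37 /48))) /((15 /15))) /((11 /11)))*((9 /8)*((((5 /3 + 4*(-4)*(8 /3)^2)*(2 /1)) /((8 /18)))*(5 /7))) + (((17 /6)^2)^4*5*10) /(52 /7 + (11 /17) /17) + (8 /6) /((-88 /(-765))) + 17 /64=-303421007701268530710179 /7228083848832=-41978069713.50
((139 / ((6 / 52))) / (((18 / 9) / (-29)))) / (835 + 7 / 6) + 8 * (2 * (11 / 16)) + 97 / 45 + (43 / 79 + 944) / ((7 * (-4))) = -714102283 / 17220420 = -41.47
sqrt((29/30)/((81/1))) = sqrt(870)/270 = 0.11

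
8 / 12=0.67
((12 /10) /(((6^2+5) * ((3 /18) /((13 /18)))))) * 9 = 234 /205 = 1.14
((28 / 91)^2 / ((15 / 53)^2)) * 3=44944 / 12675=3.55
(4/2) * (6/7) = 12/7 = 1.71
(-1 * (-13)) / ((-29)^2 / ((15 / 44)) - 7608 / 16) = 390 / 59743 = 0.01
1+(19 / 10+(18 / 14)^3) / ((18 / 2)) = 1.45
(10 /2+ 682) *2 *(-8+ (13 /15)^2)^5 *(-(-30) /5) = -10572197773779790316 /64072265625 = -165004275.57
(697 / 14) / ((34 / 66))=1353 / 14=96.64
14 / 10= 1.40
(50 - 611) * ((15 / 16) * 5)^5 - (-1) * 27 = -1331250985323 / 1048576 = -1269579.87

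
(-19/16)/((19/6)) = -3/8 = -0.38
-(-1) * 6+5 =11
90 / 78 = 15 / 13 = 1.15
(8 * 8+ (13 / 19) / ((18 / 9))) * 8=9780 / 19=514.74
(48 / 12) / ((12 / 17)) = 5.67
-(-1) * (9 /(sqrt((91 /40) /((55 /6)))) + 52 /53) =52 /53 + 30 * sqrt(3003) /91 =19.05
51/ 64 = 0.80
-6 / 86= -3 / 43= -0.07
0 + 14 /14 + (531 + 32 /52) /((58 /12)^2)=259729 /10933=23.76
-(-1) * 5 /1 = 5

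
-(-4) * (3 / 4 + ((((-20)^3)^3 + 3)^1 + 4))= -2047999999969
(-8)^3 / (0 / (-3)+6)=-256 / 3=-85.33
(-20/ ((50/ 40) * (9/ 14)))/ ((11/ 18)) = -448/ 11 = -40.73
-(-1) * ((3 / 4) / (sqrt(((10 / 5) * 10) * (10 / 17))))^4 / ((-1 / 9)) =-210681 / 10240000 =-0.02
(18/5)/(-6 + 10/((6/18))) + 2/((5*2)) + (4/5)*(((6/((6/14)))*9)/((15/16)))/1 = 10787/100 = 107.87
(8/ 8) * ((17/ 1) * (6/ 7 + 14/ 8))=1241/ 28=44.32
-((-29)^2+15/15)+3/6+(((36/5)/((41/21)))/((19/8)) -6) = -6589929/7790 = -845.95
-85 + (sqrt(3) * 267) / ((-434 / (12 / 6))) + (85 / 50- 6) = -893 / 10- 267 * sqrt(3) / 217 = -91.43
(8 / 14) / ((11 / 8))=32 / 77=0.42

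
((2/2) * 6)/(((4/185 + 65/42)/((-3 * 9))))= -103.23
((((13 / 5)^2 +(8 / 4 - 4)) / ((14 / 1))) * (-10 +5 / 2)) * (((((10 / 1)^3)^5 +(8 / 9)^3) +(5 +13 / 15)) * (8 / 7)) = -123930000000000814096 / 42525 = -2914285714285733.43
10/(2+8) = 1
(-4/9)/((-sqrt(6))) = 2 * sqrt(6)/27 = 0.18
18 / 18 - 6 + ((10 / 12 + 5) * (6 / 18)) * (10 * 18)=345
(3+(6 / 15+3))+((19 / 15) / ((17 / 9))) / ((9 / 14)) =7.44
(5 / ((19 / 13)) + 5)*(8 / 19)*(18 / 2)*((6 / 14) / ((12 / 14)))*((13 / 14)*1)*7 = 37440 / 361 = 103.71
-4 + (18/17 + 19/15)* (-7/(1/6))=-101.67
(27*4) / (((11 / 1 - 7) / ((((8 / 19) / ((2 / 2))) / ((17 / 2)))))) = 1.34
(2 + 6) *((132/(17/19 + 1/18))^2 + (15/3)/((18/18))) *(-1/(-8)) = 2038508861/105625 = 19299.49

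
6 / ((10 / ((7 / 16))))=21 / 80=0.26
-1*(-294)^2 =-86436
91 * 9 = 819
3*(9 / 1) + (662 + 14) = 703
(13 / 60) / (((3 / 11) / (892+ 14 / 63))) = 114829 / 162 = 708.82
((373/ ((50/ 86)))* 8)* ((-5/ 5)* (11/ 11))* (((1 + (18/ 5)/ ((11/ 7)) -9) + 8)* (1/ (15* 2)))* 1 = -2694552/ 6875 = -391.93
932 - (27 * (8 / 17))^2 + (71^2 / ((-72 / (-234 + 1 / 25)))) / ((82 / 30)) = 9616754441 / 1421880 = 6763.41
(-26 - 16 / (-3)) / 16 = -31 / 24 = -1.29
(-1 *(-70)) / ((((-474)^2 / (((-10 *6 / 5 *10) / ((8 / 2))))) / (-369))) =21525 / 6241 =3.45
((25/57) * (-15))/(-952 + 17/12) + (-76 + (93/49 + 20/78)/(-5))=-158265127201/2070883815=-76.42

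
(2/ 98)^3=0.00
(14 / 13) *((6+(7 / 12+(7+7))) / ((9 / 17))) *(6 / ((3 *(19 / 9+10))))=2261 / 327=6.91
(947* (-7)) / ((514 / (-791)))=5243539 / 514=10201.44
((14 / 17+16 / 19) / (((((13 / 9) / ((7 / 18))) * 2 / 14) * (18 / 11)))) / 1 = 144991 / 75582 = 1.92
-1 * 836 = -836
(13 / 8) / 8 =13 / 64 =0.20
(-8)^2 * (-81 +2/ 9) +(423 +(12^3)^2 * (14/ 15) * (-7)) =-878092901/ 45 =-19513175.58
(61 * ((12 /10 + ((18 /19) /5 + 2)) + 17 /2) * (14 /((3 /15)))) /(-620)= -81.88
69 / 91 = 0.76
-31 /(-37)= 31 /37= 0.84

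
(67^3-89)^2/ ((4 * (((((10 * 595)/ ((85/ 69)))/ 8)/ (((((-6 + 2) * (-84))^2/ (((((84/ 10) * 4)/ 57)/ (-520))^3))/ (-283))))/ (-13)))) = -42504724372267483497600000/ 318941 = -133268298438480733106.12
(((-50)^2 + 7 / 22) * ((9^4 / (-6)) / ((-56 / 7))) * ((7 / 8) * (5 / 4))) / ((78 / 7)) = 9824525235 / 292864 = 33546.37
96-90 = 6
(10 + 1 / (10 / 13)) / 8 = 113 / 80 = 1.41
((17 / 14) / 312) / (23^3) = 17 / 53145456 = 0.00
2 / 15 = 0.13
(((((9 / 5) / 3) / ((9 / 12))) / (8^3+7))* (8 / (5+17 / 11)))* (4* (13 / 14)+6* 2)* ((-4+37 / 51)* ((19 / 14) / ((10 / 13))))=-9982258 / 58364145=-0.17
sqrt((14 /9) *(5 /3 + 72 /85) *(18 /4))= sqrt(1144185) /255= 4.19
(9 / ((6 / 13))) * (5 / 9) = 65 / 6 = 10.83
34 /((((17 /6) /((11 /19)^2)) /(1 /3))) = 484 /361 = 1.34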